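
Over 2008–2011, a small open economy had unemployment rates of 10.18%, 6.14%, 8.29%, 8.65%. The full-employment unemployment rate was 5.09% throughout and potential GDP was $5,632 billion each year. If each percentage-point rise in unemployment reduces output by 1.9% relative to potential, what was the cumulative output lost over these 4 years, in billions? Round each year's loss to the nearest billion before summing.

$1,380 billion

Year 2008: gap = -1.9 × (10.18 - 5.09) = -9.671%, loss ≈ 5632 × 9.671/100 ≈ 545.
Year 2009: gap = -1.9 × (6.14 - 5.09) = -1.995%, loss ≈ 5632 × 1.995/100 ≈ 112.
Year 2010: gap = -1.9 × (8.29 - 5.09) = -6.08%, loss ≈ 5632 × 6.08/100 ≈ 342.
Year 2011: gap = -1.9 × (8.65 - 5.09) = -6.764%, loss ≈ 5632 × 6.764/100 ≈ 381.
Total lost output = 545 + 112 + 342 + 381 = 1380 billion.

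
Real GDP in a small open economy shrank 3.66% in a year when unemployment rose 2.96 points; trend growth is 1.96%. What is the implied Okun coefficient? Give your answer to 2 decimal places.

Growth form: g_Y = g_Y* - β × Δu, so β = (g_Y* - g_Y)/Δu.
β = (1.96 + 3.66)/2.96 = 5.62/2.96 = 1.90.

β ≈ 1.90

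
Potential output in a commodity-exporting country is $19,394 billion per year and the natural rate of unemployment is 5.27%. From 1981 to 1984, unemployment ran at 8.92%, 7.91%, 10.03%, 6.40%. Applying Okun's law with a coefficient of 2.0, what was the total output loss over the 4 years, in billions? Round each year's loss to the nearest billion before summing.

Year 1981: gap = -2.0 × (8.92 - 5.27) = -7.3%, loss ≈ 19394 × 7.3/100 ≈ 1416.
Year 1982: gap = -2.0 × (7.91 - 5.27) = -5.28%, loss ≈ 19394 × 5.28/100 ≈ 1024.
Year 1983: gap = -2.0 × (10.03 - 5.27) = -9.52%, loss ≈ 19394 × 9.52/100 ≈ 1846.
Year 1984: gap = -2.0 × (6.4 - 5.27) = -2.26%, loss ≈ 19394 × 2.26/100 ≈ 438.
Total lost output = 1416 + 1024 + 1846 + 438 = 4724 billion.

$4,724 billion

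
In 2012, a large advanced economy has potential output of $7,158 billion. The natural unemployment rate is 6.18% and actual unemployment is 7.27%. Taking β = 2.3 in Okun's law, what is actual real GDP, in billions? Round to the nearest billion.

Unemployment gap = 7.27 - 6.18 = 1.09 points, so the output gap is -2.3 × 1.09 = -2.507%.
Actual GDP = 7158 × (1 - 2.507/100) = 7158 × 0.97493 ≈ 6979 billion.

$6,979 billion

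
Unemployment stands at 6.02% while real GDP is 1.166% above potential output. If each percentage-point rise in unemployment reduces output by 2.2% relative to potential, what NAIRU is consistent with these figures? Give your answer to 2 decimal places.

From Okun's law, u - u* = -(output gap)/β = -(1.166)/2.2 = -0.53 points.
So u* = 6.02 + 0.53 = 6.55%.

6.55%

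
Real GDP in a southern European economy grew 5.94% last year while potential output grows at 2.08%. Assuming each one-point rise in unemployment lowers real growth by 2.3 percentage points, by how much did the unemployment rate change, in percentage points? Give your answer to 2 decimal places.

-1.68 percentage points

Growth-rate Okun's law: g_Y = g_Y* - β × Δu, so Δu = (g_Y* - g_Y)/β.
Δu = (2.08 - 5.94)/2.3 = -3.86/2.3 = -1.68 percentage points.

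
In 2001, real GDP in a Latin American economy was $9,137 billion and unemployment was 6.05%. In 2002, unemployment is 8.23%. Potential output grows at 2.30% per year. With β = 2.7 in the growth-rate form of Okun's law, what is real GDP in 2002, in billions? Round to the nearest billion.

Δu = 8.23 - 6.05 = 2.18 points.
Okun's law (growth form): g_Y = g_Y* - β × Δu = 2.30 - 2.7 × (2.18) = 2.3 - 5.886 = -3.586%.
Real GDP in the next year = 9137 × (1 - 3.586/100) = 9137 × 0.96414 ≈ 8809 billion.

$8,809 billion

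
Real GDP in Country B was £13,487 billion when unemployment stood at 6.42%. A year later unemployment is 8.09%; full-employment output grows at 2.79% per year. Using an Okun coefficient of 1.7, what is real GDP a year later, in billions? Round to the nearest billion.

Δu = 8.09 - 6.42 = 1.67 points.
Okun's law (growth form): g_Y = g_Y* - β × Δu = 2.79 - 1.7 × (1.67) = 2.79 - 2.839 = -0.049%.
Real GDP in the next year = 13487 × (1 - 0.049/100) = 13487 × 0.99951 ≈ 13480 billion.

£13,480 billion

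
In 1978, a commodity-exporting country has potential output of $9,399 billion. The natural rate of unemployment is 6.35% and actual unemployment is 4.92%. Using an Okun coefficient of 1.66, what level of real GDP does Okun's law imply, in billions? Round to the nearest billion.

Unemployment gap = 4.92 - 6.35 = -1.43 points, so the output gap is -1.66 × (-1.43) = 2.3738%.
Actual GDP = 9399 × (1 + 2.3738/100) = 9399 × 1.023738 ≈ 9622 billion.

$9,622 billion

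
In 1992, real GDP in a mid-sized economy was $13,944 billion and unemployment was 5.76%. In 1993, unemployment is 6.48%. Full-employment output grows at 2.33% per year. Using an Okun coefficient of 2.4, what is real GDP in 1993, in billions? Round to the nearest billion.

$14,028 billion

Δu = 6.48 - 5.76 = 0.72 points.
Okun's law (growth form): g_Y = g_Y* - β × Δu = 2.33 - 2.4 × (0.72) = 2.33 - 1.728 = 0.602%.
Real GDP in the next year = 13944 × (1 + 0.602/100) = 13944 × 1.00602 ≈ 14028 billion.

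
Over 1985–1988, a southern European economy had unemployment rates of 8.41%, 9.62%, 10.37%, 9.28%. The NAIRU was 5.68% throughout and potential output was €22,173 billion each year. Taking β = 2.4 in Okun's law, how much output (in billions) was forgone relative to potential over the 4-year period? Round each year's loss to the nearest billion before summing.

Year 1985: gap = -2.4 × (8.41 - 5.68) = -6.552%, loss ≈ 22173 × 6.552/100 ≈ 1453.
Year 1986: gap = -2.4 × (9.62 - 5.68) = -9.456%, loss ≈ 22173 × 9.456/100 ≈ 2097.
Year 1987: gap = -2.4 × (10.37 - 5.68) = -11.256%, loss ≈ 22173 × 11.256/100 ≈ 2496.
Year 1988: gap = -2.4 × (9.28 - 5.68) = -8.64%, loss ≈ 22173 × 8.64/100 ≈ 1916.
Total lost output = 1453 + 2097 + 2496 + 1916 = 7962 billion.

€7,962 billion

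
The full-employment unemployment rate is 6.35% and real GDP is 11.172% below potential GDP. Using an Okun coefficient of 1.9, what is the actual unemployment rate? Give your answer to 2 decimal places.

12.23%

From Okun's law, u - u* = -(output gap)/β = -(-11.172)/1.9 = 5.88 points.
So u = 6.35 + 5.88 = 12.23%.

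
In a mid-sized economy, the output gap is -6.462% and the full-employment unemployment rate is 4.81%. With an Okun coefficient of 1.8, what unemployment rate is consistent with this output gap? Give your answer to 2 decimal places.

From Okun's law, u - u* = -(output gap)/β = -(-6.462)/1.8 = 3.59 points.
So u = 4.81 + 3.59 = 8.40%.

8.40%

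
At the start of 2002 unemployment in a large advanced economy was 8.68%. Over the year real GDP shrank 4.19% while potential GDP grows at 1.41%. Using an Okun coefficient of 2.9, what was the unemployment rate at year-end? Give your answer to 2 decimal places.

Growth-rate Okun's law: g_Y = g_Y* - β × Δu, so Δu = (g_Y* - g_Y)/β.
Δu = (1.41 + 4.19)/2.9 = 5.6/2.9 = 1.93 percentage points.
Year-end unemployment = 8.68 + 1.93 = 10.61%.

10.61%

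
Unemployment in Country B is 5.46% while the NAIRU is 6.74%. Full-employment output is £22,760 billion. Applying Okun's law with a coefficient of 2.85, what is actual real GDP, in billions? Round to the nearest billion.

Unemployment gap = 5.46 - 6.74 = -1.28 points, so the output gap is -2.85 × (-1.28) = 3.648%.
Actual GDP = 22760 × (1 + 3.648/100) = 22760 × 1.03648 ≈ 23590 billion.

£23,590 billion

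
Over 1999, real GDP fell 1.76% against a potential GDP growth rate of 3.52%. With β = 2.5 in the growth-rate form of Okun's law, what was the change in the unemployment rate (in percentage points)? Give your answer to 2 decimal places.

2.11 percentage points

Growth-rate Okun's law: g_Y = g_Y* - β × Δu, so Δu = (g_Y* - g_Y)/β.
Δu = (3.52 + 1.76)/2.5 = 5.28/2.5 = 2.11 percentage points.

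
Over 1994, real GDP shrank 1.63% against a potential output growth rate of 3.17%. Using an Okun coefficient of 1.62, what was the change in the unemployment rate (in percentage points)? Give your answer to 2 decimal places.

Growth-rate Okun's law: g_Y = g_Y* - β × Δu, so Δu = (g_Y* - g_Y)/β.
Δu = (3.17 + 1.63)/1.62 = 4.8/1.62 = 2.96 percentage points.

2.96 percentage points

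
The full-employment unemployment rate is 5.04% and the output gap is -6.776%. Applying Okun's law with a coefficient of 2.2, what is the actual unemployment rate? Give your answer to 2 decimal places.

From Okun's law, u - u* = -(output gap)/β = -(-6.776)/2.2 = 3.08 points.
So u = 5.04 + 3.08 = 8.12%.

8.12%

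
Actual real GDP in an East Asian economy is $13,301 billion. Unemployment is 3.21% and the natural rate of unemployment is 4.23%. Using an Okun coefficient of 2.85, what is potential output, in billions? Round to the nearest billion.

Unemployment gap = 3.21 - 4.23 = -1.02 points, so output gap = -2.85 × (-1.02) = 2.907%.
Since Y = Y* × (1 + gap/100), Y* = 13301/1.02907 ≈ 12925 billion.

$12,925 billion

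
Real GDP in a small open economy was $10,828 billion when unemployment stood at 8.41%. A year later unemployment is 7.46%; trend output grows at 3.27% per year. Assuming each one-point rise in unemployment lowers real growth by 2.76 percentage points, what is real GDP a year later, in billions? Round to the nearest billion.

$11,466 billion

Δu = 7.46 - 8.41 = -0.95 points.
Okun's law (growth form): g_Y = g_Y* - β × Δu = 3.27 - 2.76 × (-0.95) = 3.27 + 2.622 = 5.892%.
Real GDP in the next year = 10828 × (1 + 5.892/100) = 10828 × 1.05892 ≈ 11466 billion.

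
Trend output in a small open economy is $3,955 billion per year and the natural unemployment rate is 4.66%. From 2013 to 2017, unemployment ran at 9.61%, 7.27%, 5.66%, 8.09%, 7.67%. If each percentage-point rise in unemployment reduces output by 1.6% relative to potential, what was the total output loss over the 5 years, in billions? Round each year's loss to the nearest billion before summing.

$948 billion

Year 2013: gap = -1.6 × (9.61 - 4.66) = -7.92%, loss ≈ 3955 × 7.92/100 ≈ 313.
Year 2014: gap = -1.6 × (7.27 - 4.66) = -4.176%, loss ≈ 3955 × 4.176/100 ≈ 165.
Year 2015: gap = -1.6 × (5.66 - 4.66) = -1.6%, loss ≈ 3955 × 1.6/100 ≈ 63.
Year 2016: gap = -1.6 × (8.09 - 4.66) = -5.488%, loss ≈ 3955 × 5.488/100 ≈ 217.
Year 2017: gap = -1.6 × (7.67 - 4.66) = -4.816%, loss ≈ 3955 × 4.816/100 ≈ 190.
Total lost output = 313 + 165 + 63 + 217 + 190 = 948 billion.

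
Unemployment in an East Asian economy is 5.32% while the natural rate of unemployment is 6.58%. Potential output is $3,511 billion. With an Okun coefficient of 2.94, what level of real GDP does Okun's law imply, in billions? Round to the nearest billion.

$3,641 billion

Unemployment gap = 5.32 - 6.58 = -1.26 points, so the output gap is -2.94 × (-1.26) = 3.7044%.
Actual GDP = 3511 × (1 + 3.7044/100) = 3511 × 1.037044 ≈ 3641 billion.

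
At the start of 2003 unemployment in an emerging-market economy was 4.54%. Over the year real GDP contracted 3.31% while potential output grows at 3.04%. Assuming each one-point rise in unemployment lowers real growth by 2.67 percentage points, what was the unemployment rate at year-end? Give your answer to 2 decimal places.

Growth-rate Okun's law: g_Y = g_Y* - β × Δu, so Δu = (g_Y* - g_Y)/β.
Δu = (3.04 + 3.31)/2.67 = 6.35/2.67 = 2.38 percentage points.
Year-end unemployment = 4.54 + 2.38 = 6.92%.

6.92%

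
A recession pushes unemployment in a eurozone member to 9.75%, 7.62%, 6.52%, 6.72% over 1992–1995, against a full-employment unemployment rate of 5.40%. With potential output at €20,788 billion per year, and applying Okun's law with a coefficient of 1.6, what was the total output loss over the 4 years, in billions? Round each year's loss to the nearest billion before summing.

Year 1992: gap = -1.6 × (9.75 - 5.4) = -6.96%, loss ≈ 20788 × 6.96/100 ≈ 1447.
Year 1993: gap = -1.6 × (7.62 - 5.4) = -3.552%, loss ≈ 20788 × 3.552/100 ≈ 738.
Year 1994: gap = -1.6 × (6.52 - 5.4) = -1.792%, loss ≈ 20788 × 1.792/100 ≈ 373.
Year 1995: gap = -1.6 × (6.72 - 5.4) = -2.112%, loss ≈ 20788 × 2.112/100 ≈ 439.
Total lost output = 1447 + 738 + 373 + 439 = 2997 billion.

€2,997 billion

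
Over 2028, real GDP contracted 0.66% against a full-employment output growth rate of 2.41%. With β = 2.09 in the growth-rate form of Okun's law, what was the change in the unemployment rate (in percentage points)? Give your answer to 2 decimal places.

1.47 percentage points

Growth-rate Okun's law: g_Y = g_Y* - β × Δu, so Δu = (g_Y* - g_Y)/β.
Δu = (2.41 + 0.66)/2.09 = 3.07/2.09 = 1.47 percentage points.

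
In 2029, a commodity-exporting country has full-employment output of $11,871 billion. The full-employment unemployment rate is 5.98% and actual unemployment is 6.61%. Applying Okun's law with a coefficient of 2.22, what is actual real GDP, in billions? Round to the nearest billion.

Unemployment gap = 6.61 - 5.98 = 0.63 points, so the output gap is -2.22 × 0.63 = -1.3986%.
Actual GDP = 11871 × (1 - 1.3986/100) = 11871 × 0.986014 ≈ 11705 billion.

$11,705 billion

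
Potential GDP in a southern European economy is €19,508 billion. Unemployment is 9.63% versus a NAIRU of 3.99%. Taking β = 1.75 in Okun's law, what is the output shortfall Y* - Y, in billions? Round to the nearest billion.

€1,925 billion

Output gap = -1.75 × (9.63 - 3.99) = -1.75 × 5.64 = -9.87%.
Actual GDP ≈ 19508 × 0.9013 ≈ 17583 billion, so the shortfall is 19508 - 17583 = 1925 billion.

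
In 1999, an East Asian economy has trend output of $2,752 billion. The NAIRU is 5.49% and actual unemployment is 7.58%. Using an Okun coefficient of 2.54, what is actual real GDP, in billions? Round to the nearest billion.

$2,606 billion

Unemployment gap = 7.58 - 5.49 = 2.09 points, so the output gap is -2.54 × 2.09 = -5.3086%.
Actual GDP = 2752 × (1 - 5.3086/100) = 2752 × 0.946914 ≈ 2606 billion.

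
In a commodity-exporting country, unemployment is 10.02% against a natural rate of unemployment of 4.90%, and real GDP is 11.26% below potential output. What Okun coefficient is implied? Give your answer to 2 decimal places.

Okun's law: output gap = -β × (u - u*).
-11.26 = -β × (10.02 - 4.9) = -β × 5.12, so β = 11.26/5.12 = 2.20.

β ≈ 2.20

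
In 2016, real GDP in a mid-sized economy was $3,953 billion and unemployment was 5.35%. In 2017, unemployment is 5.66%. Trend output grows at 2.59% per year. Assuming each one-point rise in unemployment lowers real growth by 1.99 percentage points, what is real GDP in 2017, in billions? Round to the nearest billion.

$4,031 billion

Δu = 5.66 - 5.35 = 0.31 points.
Okun's law (growth form): g_Y = g_Y* - β × Δu = 2.59 - 1.99 × (0.31) = 2.59 - 0.6169 = 1.9731%.
Real GDP in the next year = 3953 × (1 + 1.9731/100) = 3953 × 1.019731 ≈ 4031 billion.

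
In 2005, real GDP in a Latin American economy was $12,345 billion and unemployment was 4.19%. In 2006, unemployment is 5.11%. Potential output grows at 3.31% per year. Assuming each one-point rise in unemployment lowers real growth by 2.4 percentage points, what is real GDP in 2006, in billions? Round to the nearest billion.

$12,481 billion

Δu = 5.11 - 4.19 = 0.92 points.
Okun's law (growth form): g_Y = g_Y* - β × Δu = 3.31 - 2.4 × (0.92) = 3.31 - 2.208 = 1.102%.
Real GDP in the next year = 12345 × (1 + 1.102/100) = 12345 × 1.01102 ≈ 12481 billion.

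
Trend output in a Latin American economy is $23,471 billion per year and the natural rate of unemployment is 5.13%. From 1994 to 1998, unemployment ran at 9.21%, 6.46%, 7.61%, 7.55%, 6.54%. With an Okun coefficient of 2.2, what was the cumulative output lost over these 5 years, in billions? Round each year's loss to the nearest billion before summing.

Year 1994: gap = -2.2 × (9.21 - 5.13) = -8.976%, loss ≈ 23471 × 8.976/100 ≈ 2107.
Year 1995: gap = -2.2 × (6.46 - 5.13) = -2.926%, loss ≈ 23471 × 2.926/100 ≈ 687.
Year 1996: gap = -2.2 × (7.61 - 5.13) = -5.456%, loss ≈ 23471 × 5.456/100 ≈ 1281.
Year 1997: gap = -2.2 × (7.55 - 5.13) = -5.324%, loss ≈ 23471 × 5.324/100 ≈ 1250.
Year 1998: gap = -2.2 × (6.54 - 5.13) = -3.102%, loss ≈ 23471 × 3.102/100 ≈ 728.
Total lost output = 2107 + 687 + 1281 + 1250 + 728 = 6053 billion.

$6,053 billion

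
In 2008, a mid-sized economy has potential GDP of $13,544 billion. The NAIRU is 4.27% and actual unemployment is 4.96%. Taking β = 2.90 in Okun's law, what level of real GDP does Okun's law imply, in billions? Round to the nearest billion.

Unemployment gap = 4.96 - 4.27 = 0.69 points, so the output gap is -2.9 × 0.69 = -2.001%.
Actual GDP = 13544 × (1 - 2.001/100) = 13544 × 0.97999 ≈ 13273 billion.

$13,273 billion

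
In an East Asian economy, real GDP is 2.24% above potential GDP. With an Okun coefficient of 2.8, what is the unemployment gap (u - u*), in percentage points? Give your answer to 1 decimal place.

Okun's law: output gap = -β × (u - u*), so u - u* = -(output gap)/β.
u - u* = -(2.24)/2.8 = -0.8 percentage points.

-0.8 percentage points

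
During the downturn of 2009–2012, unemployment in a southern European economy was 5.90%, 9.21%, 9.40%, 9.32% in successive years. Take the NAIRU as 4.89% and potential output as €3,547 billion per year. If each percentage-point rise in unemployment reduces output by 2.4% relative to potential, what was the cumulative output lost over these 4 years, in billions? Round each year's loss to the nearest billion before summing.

Year 2009: gap = -2.4 × (5.9 - 4.89) = -2.424%, loss ≈ 3547 × 2.424/100 ≈ 86.
Year 2010: gap = -2.4 × (9.21 - 4.89) = -10.368%, loss ≈ 3547 × 10.368/100 ≈ 368.
Year 2011: gap = -2.4 × (9.4 - 4.89) = -10.824%, loss ≈ 3547 × 10.824/100 ≈ 384.
Year 2012: gap = -2.4 × (9.32 - 4.89) = -10.632%, loss ≈ 3547 × 10.632/100 ≈ 377.
Total lost output = 86 + 368 + 384 + 377 = 1215 billion.

€1,215 billion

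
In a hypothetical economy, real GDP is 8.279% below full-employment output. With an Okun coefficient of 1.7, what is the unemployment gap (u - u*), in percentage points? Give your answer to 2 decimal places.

4.87 percentage points

Okun's law: output gap = -β × (u - u*), so u - u* = -(output gap)/β.
u - u* = -(-8.279)/1.7 = 4.87 percentage points.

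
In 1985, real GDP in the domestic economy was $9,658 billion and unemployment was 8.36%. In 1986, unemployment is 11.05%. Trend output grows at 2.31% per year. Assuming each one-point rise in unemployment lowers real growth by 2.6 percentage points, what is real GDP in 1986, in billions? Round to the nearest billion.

Δu = 11.05 - 8.36 = 2.69 points.
Okun's law (growth form): g_Y = g_Y* - β × Δu = 2.31 - 2.6 × (2.69) = 2.31 - 6.994 = -4.684%.
Real GDP in the next year = 9658 × (1 - 4.684/100) = 9658 × 0.95316 ≈ 9206 billion.

$9,206 billion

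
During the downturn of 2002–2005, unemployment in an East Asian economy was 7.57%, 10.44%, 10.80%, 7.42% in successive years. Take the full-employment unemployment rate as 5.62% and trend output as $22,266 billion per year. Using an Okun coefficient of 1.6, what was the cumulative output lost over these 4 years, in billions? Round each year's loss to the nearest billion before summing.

Year 2002: gap = -1.6 × (7.57 - 5.62) = -3.12%, loss ≈ 22266 × 3.12/100 ≈ 695.
Year 2003: gap = -1.6 × (10.44 - 5.62) = -7.712%, loss ≈ 22266 × 7.712/100 ≈ 1717.
Year 2004: gap = -1.6 × (10.8 - 5.62) = -8.288%, loss ≈ 22266 × 8.288/100 ≈ 1845.
Year 2005: gap = -1.6 × (7.42 - 5.62) = -2.88%, loss ≈ 22266 × 2.88/100 ≈ 641.
Total lost output = 695 + 1717 + 1845 + 641 = 4898 billion.

$4,898 billion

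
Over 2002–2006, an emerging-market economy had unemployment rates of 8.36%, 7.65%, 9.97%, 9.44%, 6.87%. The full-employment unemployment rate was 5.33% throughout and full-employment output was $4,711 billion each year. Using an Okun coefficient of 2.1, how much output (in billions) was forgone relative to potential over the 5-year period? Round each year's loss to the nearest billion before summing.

$1,548 billion

Year 2002: gap = -2.1 × (8.36 - 5.33) = -6.363%, loss ≈ 4711 × 6.363/100 ≈ 300.
Year 2003: gap = -2.1 × (7.65 - 5.33) = -4.872%, loss ≈ 4711 × 4.872/100 ≈ 230.
Year 2004: gap = -2.1 × (9.97 - 5.33) = -9.744%, loss ≈ 4711 × 9.744/100 ≈ 459.
Year 2005: gap = -2.1 × (9.44 - 5.33) = -8.631%, loss ≈ 4711 × 8.631/100 ≈ 407.
Year 2006: gap = -2.1 × (6.87 - 5.33) = -3.234%, loss ≈ 4711 × 3.234/100 ≈ 152.
Total lost output = 300 + 230 + 459 + 407 + 152 = 1548 billion.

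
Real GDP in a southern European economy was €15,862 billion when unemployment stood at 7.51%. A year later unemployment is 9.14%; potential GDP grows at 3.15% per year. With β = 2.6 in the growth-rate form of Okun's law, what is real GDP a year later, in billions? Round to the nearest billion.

Δu = 9.14 - 7.51 = 1.63 points.
Okun's law (growth form): g_Y = g_Y* - β × Δu = 3.15 - 2.6 × (1.63) = 3.15 - 4.238 = -1.088%.
Real GDP in the next year = 15862 × (1 - 1.088/100) = 15862 × 0.98912 ≈ 15689 billion.

€15,689 billion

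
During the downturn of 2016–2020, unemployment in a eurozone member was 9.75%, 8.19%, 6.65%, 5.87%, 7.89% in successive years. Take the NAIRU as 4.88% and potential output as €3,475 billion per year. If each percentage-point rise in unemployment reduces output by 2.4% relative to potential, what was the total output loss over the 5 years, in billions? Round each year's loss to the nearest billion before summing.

€1,164 billion

Year 2016: gap = -2.4 × (9.75 - 4.88) = -11.688%, loss ≈ 3475 × 11.688/100 ≈ 406.
Year 2017: gap = -2.4 × (8.19 - 4.88) = -7.944%, loss ≈ 3475 × 7.944/100 ≈ 276.
Year 2018: gap = -2.4 × (6.65 - 4.88) = -4.248%, loss ≈ 3475 × 4.248/100 ≈ 148.
Year 2019: gap = -2.4 × (5.87 - 4.88) = -2.376%, loss ≈ 3475 × 2.376/100 ≈ 83.
Year 2020: gap = -2.4 × (7.89 - 4.88) = -7.224%, loss ≈ 3475 × 7.224/100 ≈ 251.
Total lost output = 406 + 276 + 148 + 83 + 251 = 1164 billion.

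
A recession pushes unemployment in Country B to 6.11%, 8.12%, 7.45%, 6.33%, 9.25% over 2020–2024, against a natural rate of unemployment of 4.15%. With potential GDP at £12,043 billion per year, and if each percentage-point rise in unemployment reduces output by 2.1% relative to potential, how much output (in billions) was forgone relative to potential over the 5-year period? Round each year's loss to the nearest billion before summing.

Year 2020: gap = -2.1 × (6.11 - 4.15) = -4.116%, loss ≈ 12043 × 4.116/100 ≈ 496.
Year 2021: gap = -2.1 × (8.12 - 4.15) = -8.337%, loss ≈ 12043 × 8.337/100 ≈ 1004.
Year 2022: gap = -2.1 × (7.45 - 4.15) = -6.93%, loss ≈ 12043 × 6.93/100 ≈ 835.
Year 2023: gap = -2.1 × (6.33 - 4.15) = -4.578%, loss ≈ 12043 × 4.578/100 ≈ 551.
Year 2024: gap = -2.1 × (9.25 - 4.15) = -10.71%, loss ≈ 12043 × 10.71/100 ≈ 1290.
Total lost output = 496 + 1004 + 835 + 551 + 1290 = 4176 billion.

£4,176 billion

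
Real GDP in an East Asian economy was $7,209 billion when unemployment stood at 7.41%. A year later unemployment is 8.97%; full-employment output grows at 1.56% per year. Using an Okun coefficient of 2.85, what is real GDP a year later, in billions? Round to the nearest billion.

$7,001 billion

Δu = 8.97 - 7.41 = 1.56 points.
Okun's law (growth form): g_Y = g_Y* - β × Δu = 1.56 - 2.85 × (1.56) = 1.56 - 4.446 = -2.886%.
Real GDP in the next year = 7209 × (1 - 2.886/100) = 7209 × 0.97114 ≈ 7001 billion.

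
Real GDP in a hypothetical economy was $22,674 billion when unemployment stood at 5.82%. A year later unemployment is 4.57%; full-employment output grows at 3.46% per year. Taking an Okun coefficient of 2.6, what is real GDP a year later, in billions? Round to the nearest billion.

$24,195 billion

Δu = 4.57 - 5.82 = -1.25 points.
Okun's law (growth form): g_Y = g_Y* - β × Δu = 3.46 - 2.6 × (-1.25) = 3.46 + 3.25 = 6.71%.
Real GDP in the next year = 22674 × (1 + 6.71/100) = 22674 × 1.0671 ≈ 24195 billion.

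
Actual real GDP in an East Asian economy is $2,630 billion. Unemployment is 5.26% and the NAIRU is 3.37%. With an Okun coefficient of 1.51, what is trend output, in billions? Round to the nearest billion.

$2,707 billion

Unemployment gap = 5.26 - 3.37 = 1.89 points, so output gap = -1.51 × 1.89 = -2.8539%.
Since Y = Y* × (1 + gap/100), Y* = 2630/0.971461 ≈ 2707 billion.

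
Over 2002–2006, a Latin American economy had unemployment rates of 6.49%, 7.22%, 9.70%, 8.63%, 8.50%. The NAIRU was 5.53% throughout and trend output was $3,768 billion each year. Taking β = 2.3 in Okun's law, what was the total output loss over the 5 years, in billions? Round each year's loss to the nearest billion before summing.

Year 2002: gap = -2.3 × (6.49 - 5.53) = -2.208%, loss ≈ 3768 × 2.208/100 ≈ 83.
Year 2003: gap = -2.3 × (7.22 - 5.53) = -3.887%, loss ≈ 3768 × 3.887/100 ≈ 146.
Year 2004: gap = -2.3 × (9.7 - 5.53) = -9.591%, loss ≈ 3768 × 9.591/100 ≈ 361.
Year 2005: gap = -2.3 × (8.63 - 5.53) = -7.13%, loss ≈ 3768 × 7.13/100 ≈ 269.
Year 2006: gap = -2.3 × (8.5 - 5.53) = -6.831%, loss ≈ 3768 × 6.831/100 ≈ 257.
Total lost output = 83 + 146 + 361 + 269 + 257 = 1116 billion.

$1,116 billion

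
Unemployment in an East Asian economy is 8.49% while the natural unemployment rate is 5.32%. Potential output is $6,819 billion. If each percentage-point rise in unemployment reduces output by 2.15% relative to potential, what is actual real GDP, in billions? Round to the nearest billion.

Unemployment gap = 8.49 - 5.32 = 3.17 points, so the output gap is -2.15 × 3.17 = -6.8155%.
Actual GDP = 6819 × (1 - 6.8155/100) = 6819 × 0.931845 ≈ 6354 billion.

$6,354 billion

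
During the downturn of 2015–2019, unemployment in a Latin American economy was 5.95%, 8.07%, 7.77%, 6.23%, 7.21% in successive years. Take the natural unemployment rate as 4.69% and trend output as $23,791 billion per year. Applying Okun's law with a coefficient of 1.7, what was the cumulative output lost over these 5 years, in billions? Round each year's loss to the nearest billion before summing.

$4,765 billion

Year 2015: gap = -1.7 × (5.95 - 4.69) = -2.142%, loss ≈ 23791 × 2.142/100 ≈ 510.
Year 2016: gap = -1.7 × (8.07 - 4.69) = -5.746%, loss ≈ 23791 × 5.746/100 ≈ 1367.
Year 2017: gap = -1.7 × (7.77 - 4.69) = -5.236%, loss ≈ 23791 × 5.236/100 ≈ 1246.
Year 2018: gap = -1.7 × (6.23 - 4.69) = -2.618%, loss ≈ 23791 × 2.618/100 ≈ 623.
Year 2019: gap = -1.7 × (7.21 - 4.69) = -4.284%, loss ≈ 23791 × 4.284/100 ≈ 1019.
Total lost output = 510 + 1367 + 1246 + 623 + 1019 = 4765 billion.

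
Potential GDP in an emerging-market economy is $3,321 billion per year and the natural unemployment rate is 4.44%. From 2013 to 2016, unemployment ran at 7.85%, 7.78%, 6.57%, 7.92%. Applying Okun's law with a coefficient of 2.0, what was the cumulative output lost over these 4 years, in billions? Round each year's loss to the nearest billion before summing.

Year 2013: gap = -2.0 × (7.85 - 4.44) = -6.82%, loss ≈ 3321 × 6.82/100 ≈ 226.
Year 2014: gap = -2.0 × (7.78 - 4.44) = -6.68%, loss ≈ 3321 × 6.68/100 ≈ 222.
Year 2015: gap = -2.0 × (6.57 - 4.44) = -4.26%, loss ≈ 3321 × 4.26/100 ≈ 141.
Year 2016: gap = -2.0 × (7.92 - 4.44) = -6.96%, loss ≈ 3321 × 6.96/100 ≈ 231.
Total lost output = 226 + 222 + 141 + 231 = 820 billion.

$820 billion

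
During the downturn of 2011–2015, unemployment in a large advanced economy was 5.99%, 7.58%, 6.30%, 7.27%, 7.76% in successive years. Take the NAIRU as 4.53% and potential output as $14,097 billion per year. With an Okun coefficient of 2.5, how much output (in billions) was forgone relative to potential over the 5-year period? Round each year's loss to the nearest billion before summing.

$4,318 billion

Year 2011: gap = -2.5 × (5.99 - 4.53) = -3.65%, loss ≈ 14097 × 3.65/100 ≈ 515.
Year 2012: gap = -2.5 × (7.58 - 4.53) = -7.625%, loss ≈ 14097 × 7.625/100 ≈ 1075.
Year 2013: gap = -2.5 × (6.3 - 4.53) = -4.425%, loss ≈ 14097 × 4.425/100 ≈ 624.
Year 2014: gap = -2.5 × (7.27 - 4.53) = -6.85%, loss ≈ 14097 × 6.85/100 ≈ 966.
Year 2015: gap = -2.5 × (7.76 - 4.53) = -8.075%, loss ≈ 14097 × 8.075/100 ≈ 1138.
Total lost output = 515 + 1075 + 624 + 966 + 1138 = 4318 billion.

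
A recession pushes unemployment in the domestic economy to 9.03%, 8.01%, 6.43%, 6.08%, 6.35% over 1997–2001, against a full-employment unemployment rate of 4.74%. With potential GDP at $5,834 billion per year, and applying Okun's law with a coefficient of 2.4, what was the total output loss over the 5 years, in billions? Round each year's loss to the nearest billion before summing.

Year 1997: gap = -2.4 × (9.03 - 4.74) = -10.296%, loss ≈ 5834 × 10.296/100 ≈ 601.
Year 1998: gap = -2.4 × (8.01 - 4.74) = -7.848%, loss ≈ 5834 × 7.848/100 ≈ 458.
Year 1999: gap = -2.4 × (6.43 - 4.74) = -4.056%, loss ≈ 5834 × 4.056/100 ≈ 237.
Year 2000: gap = -2.4 × (6.08 - 4.74) = -3.216%, loss ≈ 5834 × 3.216/100 ≈ 188.
Year 2001: gap = -2.4 × (6.35 - 4.74) = -3.864%, loss ≈ 5834 × 3.864/100 ≈ 225.
Total lost output = 601 + 458 + 237 + 188 + 225 = 1709 billion.

$1,709 billion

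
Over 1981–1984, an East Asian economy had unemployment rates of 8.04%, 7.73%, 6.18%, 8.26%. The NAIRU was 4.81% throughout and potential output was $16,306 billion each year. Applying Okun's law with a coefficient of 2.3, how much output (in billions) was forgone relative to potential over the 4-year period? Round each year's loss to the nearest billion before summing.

Year 1981: gap = -2.3 × (8.04 - 4.81) = -7.429%, loss ≈ 16306 × 7.429/100 ≈ 1211.
Year 1982: gap = -2.3 × (7.73 - 4.81) = -6.716%, loss ≈ 16306 × 6.716/100 ≈ 1095.
Year 1983: gap = -2.3 × (6.18 - 4.81) = -3.151%, loss ≈ 16306 × 3.151/100 ≈ 514.
Year 1984: gap = -2.3 × (8.26 - 4.81) = -7.935%, loss ≈ 16306 × 7.935/100 ≈ 1294.
Total lost output = 1211 + 1095 + 514 + 1294 = 4114 billion.

$4,114 billion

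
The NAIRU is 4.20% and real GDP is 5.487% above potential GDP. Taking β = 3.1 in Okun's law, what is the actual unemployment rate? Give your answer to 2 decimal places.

2.43%

From Okun's law, u - u* = -(output gap)/β = -(5.487)/3.1 = -1.77 points.
So u = 4.2 - 1.77 = 2.43%.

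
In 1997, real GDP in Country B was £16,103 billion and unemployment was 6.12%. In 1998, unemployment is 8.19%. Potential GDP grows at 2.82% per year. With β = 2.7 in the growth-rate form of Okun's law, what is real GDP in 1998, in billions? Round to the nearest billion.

Δu = 8.19 - 6.12 = 2.07 points.
Okun's law (growth form): g_Y = g_Y* - β × Δu = 2.82 - 2.7 × (2.07) = 2.82 - 5.589 = -2.769%.
Real GDP in the next year = 16103 × (1 - 2.769/100) = 16103 × 0.97231 ≈ 15657 billion.

£15,657 billion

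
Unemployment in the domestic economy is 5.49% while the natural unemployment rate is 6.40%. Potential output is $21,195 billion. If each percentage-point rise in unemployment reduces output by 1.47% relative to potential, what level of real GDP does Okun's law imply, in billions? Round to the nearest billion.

$21,479 billion

Unemployment gap = 5.49 - 6.4 = -0.91 points, so the output gap is -1.47 × (-0.91) = 1.3377%.
Actual GDP = 21195 × (1 + 1.3377/100) = 21195 × 1.013377 ≈ 21479 billion.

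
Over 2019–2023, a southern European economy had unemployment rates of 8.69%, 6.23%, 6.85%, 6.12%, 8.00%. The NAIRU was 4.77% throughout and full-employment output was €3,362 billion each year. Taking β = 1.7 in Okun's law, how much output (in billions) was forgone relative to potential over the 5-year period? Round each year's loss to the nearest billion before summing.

Year 2019: gap = -1.7 × (8.69 - 4.77) = -6.664%, loss ≈ 3362 × 6.664/100 ≈ 224.
Year 2020: gap = -1.7 × (6.23 - 4.77) = -2.482%, loss ≈ 3362 × 2.482/100 ≈ 83.
Year 2021: gap = -1.7 × (6.85 - 4.77) = -3.536%, loss ≈ 3362 × 3.536/100 ≈ 119.
Year 2022: gap = -1.7 × (6.12 - 4.77) = -2.295%, loss ≈ 3362 × 2.295/100 ≈ 77.
Year 2023: gap = -1.7 × (8 - 4.77) = -5.491%, loss ≈ 3362 × 5.491/100 ≈ 185.
Total lost output = 224 + 83 + 119 + 77 + 185 = 688 billion.

€688 billion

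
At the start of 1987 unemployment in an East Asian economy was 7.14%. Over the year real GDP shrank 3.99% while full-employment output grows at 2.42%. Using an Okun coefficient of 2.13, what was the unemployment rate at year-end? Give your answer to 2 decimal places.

Growth-rate Okun's law: g_Y = g_Y* - β × Δu, so Δu = (g_Y* - g_Y)/β.
Δu = (2.42 + 3.99)/2.13 = 6.41/2.13 = 3.01 percentage points.
Year-end unemployment = 7.14 + 3.01 = 10.15%.

10.15%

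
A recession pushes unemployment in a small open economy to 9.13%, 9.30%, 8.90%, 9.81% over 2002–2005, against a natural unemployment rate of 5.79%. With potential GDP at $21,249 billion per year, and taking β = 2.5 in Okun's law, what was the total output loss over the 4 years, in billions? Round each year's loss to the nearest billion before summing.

Year 2002: gap = -2.5 × (9.13 - 5.79) = -8.35%, loss ≈ 21249 × 8.35/100 ≈ 1774.
Year 2003: gap = -2.5 × (9.3 - 5.79) = -8.775%, loss ≈ 21249 × 8.775/100 ≈ 1865.
Year 2004: gap = -2.5 × (8.9 - 5.79) = -7.775%, loss ≈ 21249 × 7.775/100 ≈ 1652.
Year 2005: gap = -2.5 × (9.81 - 5.79) = -10.05%, loss ≈ 21249 × 10.05/100 ≈ 2136.
Total lost output = 1774 + 1865 + 1652 + 2136 = 7427 billion.

$7,427 billion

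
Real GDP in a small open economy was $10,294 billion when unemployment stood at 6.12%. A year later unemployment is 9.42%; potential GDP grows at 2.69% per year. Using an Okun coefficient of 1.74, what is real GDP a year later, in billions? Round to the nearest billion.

$9,980 billion

Δu = 9.42 - 6.12 = 3.3 points.
Okun's law (growth form): g_Y = g_Y* - β × Δu = 2.69 - 1.74 × (3.30) = 2.69 - 5.742 = -3.052%.
Real GDP in the next year = 10294 × (1 - 3.052/100) = 10294 × 0.96948 ≈ 9980 billion.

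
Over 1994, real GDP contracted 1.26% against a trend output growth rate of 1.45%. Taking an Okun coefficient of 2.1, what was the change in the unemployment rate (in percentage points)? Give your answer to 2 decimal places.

Growth-rate Okun's law: g_Y = g_Y* - β × Δu, so Δu = (g_Y* - g_Y)/β.
Δu = (1.45 + 1.26)/2.1 = 2.71/2.1 = 1.29 percentage points.

1.29 percentage points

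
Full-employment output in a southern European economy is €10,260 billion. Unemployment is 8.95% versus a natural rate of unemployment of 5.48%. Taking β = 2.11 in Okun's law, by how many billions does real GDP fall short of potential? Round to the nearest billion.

Output gap = -2.11 × (8.95 - 5.48) = -2.11 × 3.47 = -7.3217%.
Actual GDP ≈ 10260 × 0.926783 ≈ 9509 billion, so the shortfall is 10260 - 9509 = 751 billion.

€751 billion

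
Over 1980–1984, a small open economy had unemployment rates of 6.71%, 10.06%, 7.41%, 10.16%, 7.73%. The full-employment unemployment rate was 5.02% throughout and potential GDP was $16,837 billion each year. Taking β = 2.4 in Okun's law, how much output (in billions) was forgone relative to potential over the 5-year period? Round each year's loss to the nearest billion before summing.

$6,858 billion

Year 1980: gap = -2.4 × (6.71 - 5.02) = -4.056%, loss ≈ 16837 × 4.056/100 ≈ 683.
Year 1981: gap = -2.4 × (10.06 - 5.02) = -12.096%, loss ≈ 16837 × 12.096/100 ≈ 2037.
Year 1982: gap = -2.4 × (7.41 - 5.02) = -5.736%, loss ≈ 16837 × 5.736/100 ≈ 966.
Year 1983: gap = -2.4 × (10.16 - 5.02) = -12.336%, loss ≈ 16837 × 12.336/100 ≈ 2077.
Year 1984: gap = -2.4 × (7.73 - 5.02) = -6.504%, loss ≈ 16837 × 6.504/100 ≈ 1095.
Total lost output = 683 + 2037 + 966 + 2077 + 1095 = 6858 billion.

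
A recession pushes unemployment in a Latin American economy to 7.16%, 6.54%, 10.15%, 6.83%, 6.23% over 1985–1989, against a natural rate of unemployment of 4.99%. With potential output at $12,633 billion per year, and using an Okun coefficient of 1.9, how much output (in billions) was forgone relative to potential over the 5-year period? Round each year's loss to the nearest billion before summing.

Year 1985: gap = -1.9 × (7.16 - 4.99) = -4.123%, loss ≈ 12633 × 4.123/100 ≈ 521.
Year 1986: gap = -1.9 × (6.54 - 4.99) = -2.945%, loss ≈ 12633 × 2.945/100 ≈ 372.
Year 1987: gap = -1.9 × (10.15 - 4.99) = -9.804%, loss ≈ 12633 × 9.804/100 ≈ 1239.
Year 1988: gap = -1.9 × (6.83 - 4.99) = -3.496%, loss ≈ 12633 × 3.496/100 ≈ 442.
Year 1989: gap = -1.9 × (6.23 - 4.99) = -2.356%, loss ≈ 12633 × 2.356/100 ≈ 298.
Total lost output = 521 + 372 + 1239 + 442 + 298 = 2872 billion.

$2,872 billion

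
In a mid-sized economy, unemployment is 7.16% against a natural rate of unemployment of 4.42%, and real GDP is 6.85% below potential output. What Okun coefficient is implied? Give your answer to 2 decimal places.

β ≈ 2.50

Okun's law: output gap = -β × (u - u*).
-6.85 = -β × (7.16 - 4.42) = -β × 2.74, so β = 6.85/2.74 = 2.50.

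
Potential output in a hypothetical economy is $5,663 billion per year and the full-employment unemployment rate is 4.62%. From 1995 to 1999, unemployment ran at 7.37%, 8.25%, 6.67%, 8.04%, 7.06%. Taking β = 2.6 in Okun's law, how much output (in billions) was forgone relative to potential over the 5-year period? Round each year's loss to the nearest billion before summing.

$2,104 billion

Year 1995: gap = -2.6 × (7.37 - 4.62) = -7.15%, loss ≈ 5663 × 7.15/100 ≈ 405.
Year 1996: gap = -2.6 × (8.25 - 4.62) = -9.438%, loss ≈ 5663 × 9.438/100 ≈ 534.
Year 1997: gap = -2.6 × (6.67 - 4.62) = -5.33%, loss ≈ 5663 × 5.33/100 ≈ 302.
Year 1998: gap = -2.6 × (8.04 - 4.62) = -8.892%, loss ≈ 5663 × 8.892/100 ≈ 504.
Year 1999: gap = -2.6 × (7.06 - 4.62) = -6.344%, loss ≈ 5663 × 6.344/100 ≈ 359.
Total lost output = 405 + 534 + 302 + 504 + 359 = 2104 billion.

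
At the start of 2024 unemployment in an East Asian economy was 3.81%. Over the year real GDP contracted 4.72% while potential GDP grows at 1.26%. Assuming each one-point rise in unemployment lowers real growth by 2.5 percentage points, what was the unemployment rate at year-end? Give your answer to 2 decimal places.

6.20%

Growth-rate Okun's law: g_Y = g_Y* - β × Δu, so Δu = (g_Y* - g_Y)/β.
Δu = (1.26 + 4.72)/2.5 = 5.98/2.5 = 2.39 percentage points.
Year-end unemployment = 3.81 + 2.39 = 6.20%.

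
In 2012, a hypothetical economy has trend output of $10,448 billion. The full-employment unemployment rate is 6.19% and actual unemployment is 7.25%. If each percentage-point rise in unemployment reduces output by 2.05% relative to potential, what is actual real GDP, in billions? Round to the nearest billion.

$10,221 billion

Unemployment gap = 7.25 - 6.19 = 1.06 points, so the output gap is -2.05 × 1.06 = -2.173%.
Actual GDP = 10448 × (1 - 2.173/100) = 10448 × 0.97827 ≈ 10221 billion.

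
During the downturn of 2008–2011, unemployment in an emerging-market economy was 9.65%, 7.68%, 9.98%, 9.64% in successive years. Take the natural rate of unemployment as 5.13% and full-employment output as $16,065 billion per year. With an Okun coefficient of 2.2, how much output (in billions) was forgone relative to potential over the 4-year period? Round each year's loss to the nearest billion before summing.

$5,807 billion

Year 2008: gap = -2.2 × (9.65 - 5.13) = -9.944%, loss ≈ 16065 × 9.944/100 ≈ 1598.
Year 2009: gap = -2.2 × (7.68 - 5.13) = -5.61%, loss ≈ 16065 × 5.61/100 ≈ 901.
Year 2010: gap = -2.2 × (9.98 - 5.13) = -10.67%, loss ≈ 16065 × 10.67/100 ≈ 1714.
Year 2011: gap = -2.2 × (9.64 - 5.13) = -9.922%, loss ≈ 16065 × 9.922/100 ≈ 1594.
Total lost output = 1598 + 901 + 1714 + 1594 = 5807 billion.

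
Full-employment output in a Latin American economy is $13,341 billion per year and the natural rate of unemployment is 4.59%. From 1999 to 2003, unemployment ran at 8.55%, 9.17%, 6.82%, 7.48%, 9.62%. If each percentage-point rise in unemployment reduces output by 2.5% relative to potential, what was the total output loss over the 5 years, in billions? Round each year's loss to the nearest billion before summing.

Year 1999: gap = -2.5 × (8.55 - 4.59) = -9.9%, loss ≈ 13341 × 9.9/100 ≈ 1321.
Year 2000: gap = -2.5 × (9.17 - 4.59) = -11.45%, loss ≈ 13341 × 11.45/100 ≈ 1528.
Year 2001: gap = -2.5 × (6.82 - 4.59) = -5.575%, loss ≈ 13341 × 5.575/100 ≈ 744.
Year 2002: gap = -2.5 × (7.48 - 4.59) = -7.225%, loss ≈ 13341 × 7.225/100 ≈ 964.
Year 2003: gap = -2.5 × (9.62 - 4.59) = -12.575%, loss ≈ 13341 × 12.575/100 ≈ 1678.
Total lost output = 1321 + 1528 + 744 + 964 + 1678 = 6235 billion.

$6,235 billion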